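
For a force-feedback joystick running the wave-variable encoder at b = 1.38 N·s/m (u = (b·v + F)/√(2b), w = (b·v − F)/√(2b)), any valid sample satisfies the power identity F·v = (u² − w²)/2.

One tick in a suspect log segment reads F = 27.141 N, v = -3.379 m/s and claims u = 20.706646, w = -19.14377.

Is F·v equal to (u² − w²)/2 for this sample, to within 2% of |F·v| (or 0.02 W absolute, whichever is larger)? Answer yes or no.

no

F·v = 27.141×(-3.379) = -91.709439 W.
(u² − w²)/2 = (428.765189 − 366.483930)/2 = 31.140629 W.
|Δ| = 122.850068;  2% of max(1, |F·v|) = 1.834189.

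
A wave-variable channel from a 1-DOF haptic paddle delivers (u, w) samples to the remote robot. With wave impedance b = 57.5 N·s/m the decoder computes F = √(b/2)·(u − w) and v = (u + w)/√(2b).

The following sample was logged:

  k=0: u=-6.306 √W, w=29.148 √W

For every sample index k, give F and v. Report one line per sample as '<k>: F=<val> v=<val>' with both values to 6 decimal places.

0: F=-190.100896 v=2.130027

k=0: u−w=-35.454000, u+w=22.842000; √(b/2)=5.361903, √(2b)=10.723805; F=5.361903×(-35.454)=-190.100896, v=22.842000/10.723805=2.130027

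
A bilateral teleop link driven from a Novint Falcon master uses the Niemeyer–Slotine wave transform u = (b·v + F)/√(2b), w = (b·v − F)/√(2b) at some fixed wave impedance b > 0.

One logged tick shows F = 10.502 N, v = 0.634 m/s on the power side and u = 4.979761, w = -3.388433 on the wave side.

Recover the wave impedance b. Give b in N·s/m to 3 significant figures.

b = 3.15 N·s/m

u + w = 1.591328;  u + w = √(2b)·v, so √(2b) = 1.591328/0.634 = 2.509981.
b = (√(2b))²/2 = 6.300005/2 = 3.150002.
(Check via u − w = 2F/√(2b): u − w = 8.368194, 2F/√(2b) = 8.368191.)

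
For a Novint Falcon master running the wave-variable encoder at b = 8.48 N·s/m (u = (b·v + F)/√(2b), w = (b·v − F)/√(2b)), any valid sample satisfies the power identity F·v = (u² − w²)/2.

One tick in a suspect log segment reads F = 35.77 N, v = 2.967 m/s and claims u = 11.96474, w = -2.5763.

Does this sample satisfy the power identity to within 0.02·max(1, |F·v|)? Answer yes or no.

F·v = 35.77×2.967 = 106.12959 W.
(u² − w²)/2 = (143.15500 − 6.63732)/2 = 68.25884 W.
|Δ| = 37.87075;  2% of max(1, |F·v|) = 2.12259.

no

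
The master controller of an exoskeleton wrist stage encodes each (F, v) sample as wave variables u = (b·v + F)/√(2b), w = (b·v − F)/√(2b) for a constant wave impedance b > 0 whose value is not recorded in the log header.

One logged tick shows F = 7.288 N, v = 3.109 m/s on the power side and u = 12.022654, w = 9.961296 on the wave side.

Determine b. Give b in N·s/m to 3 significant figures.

b = 25 N·s/m

u + w = 21.983950;  u + w = √(2b)·v, so √(2b) = 21.983950/3.109 = 7.071068.
b = (√(2b))²/2 = 50.000001/2 = 25.000000.
(Check via u − w = 2F/√(2b): u − w = 2.061358, 2F/√(2b) = 2.061358.)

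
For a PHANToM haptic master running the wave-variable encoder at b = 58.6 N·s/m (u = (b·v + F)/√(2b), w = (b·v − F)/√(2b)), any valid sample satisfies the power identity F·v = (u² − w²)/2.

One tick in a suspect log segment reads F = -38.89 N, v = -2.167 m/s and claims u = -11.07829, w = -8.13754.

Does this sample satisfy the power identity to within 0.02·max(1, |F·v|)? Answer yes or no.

no

F·v = (-38.89)×(-2.167) = 84.2746 W.
(u² − w²)/2 = (122.7285 − 66.2196)/2 = 28.2545 W.
|Δ| = 56.0202;  2% of max(1, |F·v|) = 1.6855.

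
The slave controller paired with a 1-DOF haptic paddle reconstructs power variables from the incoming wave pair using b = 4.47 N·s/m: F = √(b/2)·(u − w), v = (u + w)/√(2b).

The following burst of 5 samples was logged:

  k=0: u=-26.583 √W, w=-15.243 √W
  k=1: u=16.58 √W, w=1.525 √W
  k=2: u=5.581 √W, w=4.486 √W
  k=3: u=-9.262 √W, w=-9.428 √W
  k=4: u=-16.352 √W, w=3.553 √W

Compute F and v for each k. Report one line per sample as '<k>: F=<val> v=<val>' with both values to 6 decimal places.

0: F=-16.953205 v=-13.988707
1: F=22.507099 v=6.055218
2: F=1.637016 v=3.366908
3: F=0.248169 v=-6.250871
4: F=-29.757809 v=-4.280626

k=0: u−w=-11.340000, u+w=-41.826000; √(b/2)=1.494992, √(2b)=2.989983; F=1.494992×(-11.34)=-16.953205, v=-41.826000/2.989983=-13.988707
k=1: u−w=15.055000, u+w=18.105000; √(b/2)=1.494992, √(2b)=2.989983; F=1.494992×15.055=22.507099, v=18.105000/2.989983=6.055218
k=2: u−w=1.095000, u+w=10.067000; √(b/2)=1.494992, √(2b)=2.989983; F=1.494992×1.095=1.637016, v=10.067000/2.989983=3.366908
k=3: u−w=0.166000, u+w=-18.690000; √(b/2)=1.494992, √(2b)=2.989983; F=1.494992×0.166=0.248169, v=-18.690000/2.989983=-6.250871
k=4: u−w=-19.905000, u+w=-12.799000; √(b/2)=1.494992, √(2b)=2.989983; F=1.494992×(-19.905)=-29.757809, v=-12.799000/2.989983=-4.280626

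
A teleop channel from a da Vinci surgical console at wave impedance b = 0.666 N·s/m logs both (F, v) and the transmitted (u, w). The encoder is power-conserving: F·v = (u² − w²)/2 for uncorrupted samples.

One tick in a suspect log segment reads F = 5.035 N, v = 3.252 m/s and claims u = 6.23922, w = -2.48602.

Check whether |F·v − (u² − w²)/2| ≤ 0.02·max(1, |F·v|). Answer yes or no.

F·v = 5.035×3.252 = 16.37382 W.
(u² − w²)/2 = (38.92787 − 6.18030)/2 = 16.37379 W.
|Δ| = 0.00003;  2% of max(1, |F·v|) = 0.32748.

yes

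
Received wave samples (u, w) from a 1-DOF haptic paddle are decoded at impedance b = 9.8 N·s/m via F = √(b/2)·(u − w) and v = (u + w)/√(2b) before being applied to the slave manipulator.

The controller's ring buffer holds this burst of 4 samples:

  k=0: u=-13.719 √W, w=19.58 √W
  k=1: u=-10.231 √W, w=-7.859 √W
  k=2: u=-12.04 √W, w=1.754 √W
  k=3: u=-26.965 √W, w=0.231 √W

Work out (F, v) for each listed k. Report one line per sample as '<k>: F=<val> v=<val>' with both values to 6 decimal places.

k=0: u−w=-33.299000, u+w=5.861000; √(b/2)=2.213594, √(2b)=4.427189; F=2.213594×(-33.299)=-73.710479, v=5.861000/4.427189=1.323865
k=1: u−w=-2.372000, u+w=-18.090000; √(b/2)=2.213594, √(2b)=4.427189; F=2.213594×(-2.372)=-5.250646, v=-18.090000/4.427189=-4.086114
k=2: u−w=-13.794000, u+w=-10.286000; √(b/2)=2.213594, √(2b)=4.427189; F=2.213594×(-13.794)=-30.534321, v=-10.286000/4.427189=-2.323371
k=3: u−w=-27.196000, u+w=-26.734000; √(b/2)=2.213594, √(2b)=4.427189; F=2.213594×(-27.196)=-60.200912, v=-26.734000/4.427189=-6.038595

0: F=-73.710479 v=1.323865
1: F=-5.250646 v=-4.086114
2: F=-30.534321 v=-2.323371
3: F=-60.200912 v=-6.038595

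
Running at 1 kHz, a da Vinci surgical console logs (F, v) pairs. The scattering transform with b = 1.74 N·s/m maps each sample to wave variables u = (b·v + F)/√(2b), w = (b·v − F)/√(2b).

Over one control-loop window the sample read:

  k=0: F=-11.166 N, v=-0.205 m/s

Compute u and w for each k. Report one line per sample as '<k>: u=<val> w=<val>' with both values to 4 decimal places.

k=0: b·v=1.74×(-0.205)=-0.3567; √(2b)=1.8655; u=(-0.3567+(-11.166))/1.8655=-6.1768, w=(-0.3567−(-11.166))/1.8655=5.7944

0: u=-6.1768 w=5.7944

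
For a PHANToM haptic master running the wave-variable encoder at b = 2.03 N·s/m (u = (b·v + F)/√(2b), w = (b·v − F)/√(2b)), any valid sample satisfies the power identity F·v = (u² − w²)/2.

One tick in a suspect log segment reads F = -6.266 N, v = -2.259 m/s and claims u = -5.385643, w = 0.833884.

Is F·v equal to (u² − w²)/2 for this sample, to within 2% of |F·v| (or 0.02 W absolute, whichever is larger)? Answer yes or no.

F·v = (-6.266)×(-2.259) = 14.154894 W.
(u² − w²)/2 = (29.005151 − 0.695363)/2 = 14.154894 W.
|Δ| = 0.000000;  2% of max(1, |F·v|) = 0.283098.

yes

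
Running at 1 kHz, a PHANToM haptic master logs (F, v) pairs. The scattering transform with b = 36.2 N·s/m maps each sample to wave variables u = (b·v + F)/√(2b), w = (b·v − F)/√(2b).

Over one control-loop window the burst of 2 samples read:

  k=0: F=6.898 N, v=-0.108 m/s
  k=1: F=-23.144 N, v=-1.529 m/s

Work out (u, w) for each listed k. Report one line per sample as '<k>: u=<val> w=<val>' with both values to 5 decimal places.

k=0: b·v=36.2×(-0.108)=-3.90960; √(2b)=8.50882; u=(-3.90960+6.898)/8.50882=0.35121, w=(-3.90960−6.898)/8.50882=-1.27016
k=1: b·v=36.2×(-1.529)=-55.34980; √(2b)=8.50882; u=(-55.34980+(-23.144))/8.50882=-9.22499, w=(-55.34980−(-23.144))/8.50882=-3.78499

0: u=0.35121 w=-1.27016
1: u=-9.22499 w=-3.78499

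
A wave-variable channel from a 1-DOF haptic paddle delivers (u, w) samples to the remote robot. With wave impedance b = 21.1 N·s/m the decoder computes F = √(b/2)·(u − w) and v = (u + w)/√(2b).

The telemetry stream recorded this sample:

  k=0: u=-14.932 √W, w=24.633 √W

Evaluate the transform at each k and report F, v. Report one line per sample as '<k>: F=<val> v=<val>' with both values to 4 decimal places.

0: F=-128.5101 v=1.4933

k=0: u−w=-39.5650, u+w=9.7010; √(b/2)=3.2481, √(2b)=6.4962; F=3.2481×(-39.565)=-128.5101, v=9.7010/6.4962=1.4933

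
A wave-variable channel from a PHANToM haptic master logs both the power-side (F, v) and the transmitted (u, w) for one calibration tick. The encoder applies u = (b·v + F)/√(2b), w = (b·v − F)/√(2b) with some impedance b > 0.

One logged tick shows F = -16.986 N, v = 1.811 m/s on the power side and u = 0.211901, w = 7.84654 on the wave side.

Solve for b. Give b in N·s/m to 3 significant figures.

u + w = 8.058441;  u + w = √(2b)·v, so √(2b) = 8.058441/1.811 = 4.449719.
b = (√(2b))²/2 = 19.799999/2 = 9.899999.
(Check via u − w = 2F/√(2b): u − w = -7.634639, 2F/√(2b) = -7.634640.)

b = 9.9 N·s/m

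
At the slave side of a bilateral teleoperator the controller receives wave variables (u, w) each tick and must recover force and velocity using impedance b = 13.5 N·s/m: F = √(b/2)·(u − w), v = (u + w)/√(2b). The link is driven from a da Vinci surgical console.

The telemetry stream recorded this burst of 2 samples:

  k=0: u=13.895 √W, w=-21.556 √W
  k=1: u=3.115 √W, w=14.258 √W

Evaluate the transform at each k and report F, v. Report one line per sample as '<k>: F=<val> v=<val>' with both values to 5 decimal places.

0: F=92.10440 v=-1.47436
1: F=-28.95036 v=3.34344

k=0: u−w=35.45100, u+w=-7.66100; √(b/2)=2.59808, √(2b)=5.19615; F=2.59808×35.451=92.10440, v=-7.66100/5.19615=-1.47436
k=1: u−w=-11.14300, u+w=17.37300; √(b/2)=2.59808, √(2b)=5.19615; F=2.59808×(-11.143)=-28.95036, v=17.37300/5.19615=3.34344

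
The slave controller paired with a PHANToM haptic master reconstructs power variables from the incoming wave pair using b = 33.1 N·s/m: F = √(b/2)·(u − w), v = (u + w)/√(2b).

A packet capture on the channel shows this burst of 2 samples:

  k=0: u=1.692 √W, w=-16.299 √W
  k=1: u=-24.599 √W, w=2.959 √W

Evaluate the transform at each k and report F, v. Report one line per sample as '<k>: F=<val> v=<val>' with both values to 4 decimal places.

k=0: u−w=17.9910, u+w=-14.6070; √(b/2)=4.0682, √(2b)=8.1363; F=4.0682×17.991=73.1904, v=-14.6070/8.1363=-1.7953
k=1: u−w=-27.5580, u+w=-21.6400; √(b/2)=4.0682, √(2b)=8.1363; F=4.0682×(-27.558)=-112.1106, v=-21.6400/8.1363=-2.6597

0: F=73.1904 v=-1.7953
1: F=-112.1106 v=-2.6597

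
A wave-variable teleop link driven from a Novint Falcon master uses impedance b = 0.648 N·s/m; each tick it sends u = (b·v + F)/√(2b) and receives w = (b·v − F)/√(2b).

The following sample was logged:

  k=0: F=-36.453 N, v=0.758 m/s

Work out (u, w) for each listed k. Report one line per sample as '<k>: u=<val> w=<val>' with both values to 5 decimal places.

0: u=-31.58924 w=32.45216

k=0: b·v=0.648×0.758=0.49118; √(2b)=1.13842; u=(0.49118+(-36.453))/1.13842=-31.58924, w=(0.49118−(-36.453))/1.13842=32.45216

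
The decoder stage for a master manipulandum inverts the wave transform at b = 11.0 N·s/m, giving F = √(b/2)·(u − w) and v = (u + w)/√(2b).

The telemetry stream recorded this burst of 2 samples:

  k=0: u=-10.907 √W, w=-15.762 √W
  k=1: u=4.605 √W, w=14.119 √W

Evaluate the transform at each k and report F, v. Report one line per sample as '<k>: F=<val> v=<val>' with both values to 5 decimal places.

0: F=11.38598 v=-5.68585
1: F=-22.31231 v=3.99197

k=0: u−w=4.85500, u+w=-26.66900; √(b/2)=2.34521, √(2b)=4.69042; F=2.34521×4.855=11.38598, v=-26.66900/4.69042=-5.68585
k=1: u−w=-9.51400, u+w=18.72400; √(b/2)=2.34521, √(2b)=4.69042; F=2.34521×(-9.514)=-22.31231, v=18.72400/4.69042=3.99197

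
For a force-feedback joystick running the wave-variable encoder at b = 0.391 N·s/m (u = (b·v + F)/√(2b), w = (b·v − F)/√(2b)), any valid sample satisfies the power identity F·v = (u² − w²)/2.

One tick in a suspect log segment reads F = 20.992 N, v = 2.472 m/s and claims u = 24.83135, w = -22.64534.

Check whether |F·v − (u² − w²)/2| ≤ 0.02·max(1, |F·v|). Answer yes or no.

F·v = 20.992×2.472 = 51.8922 W.
(u² − w²)/2 = (616.5959 − 512.8114)/2 = 51.8923 W.
|Δ| = 0.0000;  2% of max(1, |F·v|) = 1.0378.

yes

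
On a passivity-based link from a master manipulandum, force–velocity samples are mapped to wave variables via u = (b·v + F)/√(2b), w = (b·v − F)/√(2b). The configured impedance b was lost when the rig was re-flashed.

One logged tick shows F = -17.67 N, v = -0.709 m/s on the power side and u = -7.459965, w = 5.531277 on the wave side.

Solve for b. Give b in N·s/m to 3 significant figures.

u + w = -1.928688;  u + w = √(2b)·v, so √(2b) = -1.928688/(-0.709) = 2.720293.
b = (√(2b))²/2 = 7.399996/2 = 3.699998.
(Check via u − w = 2F/√(2b): u − w = -12.991242, 2F/√(2b) = -12.991246.)

b = 3.7 N·s/m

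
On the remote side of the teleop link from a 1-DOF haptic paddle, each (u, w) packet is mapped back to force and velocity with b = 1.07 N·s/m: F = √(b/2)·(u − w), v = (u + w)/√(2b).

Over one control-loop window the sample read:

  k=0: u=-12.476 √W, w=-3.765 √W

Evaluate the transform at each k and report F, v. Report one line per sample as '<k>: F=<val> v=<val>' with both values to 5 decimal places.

0: F=-6.37155 v=-11.10212

k=0: u−w=-8.71100, u+w=-16.24100; √(b/2)=0.73144, √(2b)=1.46287; F=0.73144×(-8.711)=-6.37155, v=-16.24100/1.46287=-11.10212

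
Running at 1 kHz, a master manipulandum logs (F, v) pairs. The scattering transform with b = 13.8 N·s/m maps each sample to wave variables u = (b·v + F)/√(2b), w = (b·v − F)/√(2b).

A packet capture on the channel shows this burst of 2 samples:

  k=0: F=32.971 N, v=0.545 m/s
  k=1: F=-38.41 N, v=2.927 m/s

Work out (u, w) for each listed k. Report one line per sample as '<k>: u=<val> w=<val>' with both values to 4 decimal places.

k=0: b·v=13.8×0.545=7.5210; √(2b)=5.2536; u=(7.5210+32.971)/5.2536=7.7075, w=(7.5210−32.971)/5.2536=-4.8443
k=1: b·v=13.8×2.927=40.3926; √(2b)=5.2536; u=(40.3926+(-38.41))/5.2536=0.3774, w=(40.3926−(-38.41))/5.2536=14.9998

0: u=7.7075 w=-4.8443
1: u=0.3774 w=14.9998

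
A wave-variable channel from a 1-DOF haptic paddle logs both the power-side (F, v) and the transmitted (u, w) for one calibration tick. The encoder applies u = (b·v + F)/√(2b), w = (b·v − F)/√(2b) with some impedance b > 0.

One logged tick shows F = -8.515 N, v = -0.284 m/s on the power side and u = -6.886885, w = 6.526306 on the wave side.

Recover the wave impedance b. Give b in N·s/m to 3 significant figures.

b = 0.806 N·s/m

u + w = -0.360579;  u + w = √(2b)·v, so √(2b) = -0.360579/(-0.284) = 1.269644.
b = (√(2b))²/2 = 1.611997/2 = 0.805998.
(Check via u − w = 2F/√(2b): u − w = -13.413191, 2F/√(2b) = -13.413205.)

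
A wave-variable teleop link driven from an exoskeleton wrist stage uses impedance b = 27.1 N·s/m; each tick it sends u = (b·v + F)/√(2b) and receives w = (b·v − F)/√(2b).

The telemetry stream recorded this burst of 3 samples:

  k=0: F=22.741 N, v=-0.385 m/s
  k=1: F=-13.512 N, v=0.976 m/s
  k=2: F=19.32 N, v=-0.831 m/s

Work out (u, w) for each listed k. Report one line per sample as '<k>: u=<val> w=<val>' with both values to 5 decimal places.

k=0: b·v=27.1×(-0.385)=-10.43350; √(2b)=7.36206; u=(-10.43350+22.741)/7.36206=1.67175, w=(-10.43350−22.741)/7.36206=-4.50614
k=1: b·v=27.1×0.976=26.44960; √(2b)=7.36206; u=(26.44960+(-13.512))/7.36206=1.75733, w=(26.44960−(-13.512))/7.36206=5.42804
k=2: b·v=27.1×(-0.831)=-22.52010; √(2b)=7.36206; u=(-22.52010+19.32)/7.36206=-0.43467, w=(-22.52010−19.32)/7.36206=-5.68320

0: u=1.67175 w=-4.50614
1: u=1.75733 w=5.42804
2: u=-0.43467 w=-5.68320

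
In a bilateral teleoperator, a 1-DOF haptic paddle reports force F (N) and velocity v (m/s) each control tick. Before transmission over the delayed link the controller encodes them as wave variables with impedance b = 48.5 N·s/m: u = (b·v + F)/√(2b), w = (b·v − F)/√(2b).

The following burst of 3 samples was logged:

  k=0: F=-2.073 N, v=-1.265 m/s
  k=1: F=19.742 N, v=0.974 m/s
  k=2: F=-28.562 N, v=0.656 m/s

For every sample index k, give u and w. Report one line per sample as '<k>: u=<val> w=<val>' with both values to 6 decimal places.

k=0: b·v=48.5×(-1.265)=-61.352500; √(2b)=9.848858; u=(-61.352500+(-2.073))/9.848858=-6.439884, w=(-61.352500−(-2.073))/9.848858=-6.018921
k=1: b·v=48.5×0.974=47.239000; √(2b)=9.848858; u=(47.239000+19.742)/9.848858=6.800890, w=(47.239000−19.742)/9.848858=2.791897
k=2: b·v=48.5×0.656=31.816000; √(2b)=9.848858; u=(31.816000+(-28.562))/9.848858=0.330394, w=(31.816000−(-28.562))/9.848858=6.130457

0: u=-6.439884 w=-6.018921
1: u=6.800890 w=2.791897
2: u=0.330394 w=6.130457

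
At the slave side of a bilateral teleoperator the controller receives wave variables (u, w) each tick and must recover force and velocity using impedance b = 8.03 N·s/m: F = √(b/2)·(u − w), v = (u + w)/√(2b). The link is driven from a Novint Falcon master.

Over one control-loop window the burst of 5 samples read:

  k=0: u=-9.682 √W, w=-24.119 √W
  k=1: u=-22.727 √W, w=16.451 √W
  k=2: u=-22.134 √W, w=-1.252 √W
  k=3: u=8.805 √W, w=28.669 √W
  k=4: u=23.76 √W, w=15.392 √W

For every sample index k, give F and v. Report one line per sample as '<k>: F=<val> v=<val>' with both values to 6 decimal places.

0: F=28.928088 v=-8.434450
1: F=-78.502780 v=-1.566066
2: F=-41.842234 v=-5.835569
3: F=-39.802420 v=9.350983
4: F=16.767351 v=9.769699

k=0: u−w=14.437000, u+w=-33.801000; √(b/2)=2.003746, √(2b)=4.007493; F=2.003746×14.437=28.928088, v=-33.801000/4.007493=-8.434450
k=1: u−w=-39.178000, u+w=-6.276000; √(b/2)=2.003746, √(2b)=4.007493; F=2.003746×(-39.178)=-78.502780, v=-6.276000/4.007493=-1.566066
k=2: u−w=-20.882000, u+w=-23.386000; √(b/2)=2.003746, √(2b)=4.007493; F=2.003746×(-20.882)=-41.842234, v=-23.386000/4.007493=-5.835569
k=3: u−w=-19.864000, u+w=37.474000; √(b/2)=2.003746, √(2b)=4.007493; F=2.003746×(-19.864)=-39.802420, v=37.474000/4.007493=9.350983
k=4: u−w=8.368000, u+w=39.152000; √(b/2)=2.003746, √(2b)=4.007493; F=2.003746×8.368=16.767351, v=39.152000/4.007493=9.769699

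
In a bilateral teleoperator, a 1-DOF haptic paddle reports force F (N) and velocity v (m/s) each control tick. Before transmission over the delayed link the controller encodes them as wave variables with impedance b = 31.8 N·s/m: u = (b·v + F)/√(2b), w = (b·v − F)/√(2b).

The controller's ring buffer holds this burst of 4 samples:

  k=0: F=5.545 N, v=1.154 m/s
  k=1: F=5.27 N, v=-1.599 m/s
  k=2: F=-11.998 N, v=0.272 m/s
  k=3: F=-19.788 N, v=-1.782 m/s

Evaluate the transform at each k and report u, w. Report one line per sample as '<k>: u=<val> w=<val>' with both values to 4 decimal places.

0: u=5.2969 w=3.9063
1: u=-5.7152 w=-7.0368
2: u=-0.4199 w=2.5891
3: u=-9.5870 w=-4.6244

k=0: b·v=31.8×1.154=36.6972; √(2b)=7.9750; u=(36.6972+5.545)/7.9750=5.2969, w=(36.6972−5.545)/7.9750=3.9063
k=1: b·v=31.8×(-1.599)=-50.8482; √(2b)=7.9750; u=(-50.8482+5.27)/7.9750=-5.7152, w=(-50.8482−5.27)/7.9750=-7.0368
k=2: b·v=31.8×0.272=8.6496; √(2b)=7.9750; u=(8.6496+(-11.998))/7.9750=-0.4199, w=(8.6496−(-11.998))/7.9750=2.5891
k=3: b·v=31.8×(-1.782)=-56.6676; √(2b)=7.9750; u=(-56.6676+(-19.788))/7.9750=-9.5870, w=(-56.6676−(-19.788))/7.9750=-4.6244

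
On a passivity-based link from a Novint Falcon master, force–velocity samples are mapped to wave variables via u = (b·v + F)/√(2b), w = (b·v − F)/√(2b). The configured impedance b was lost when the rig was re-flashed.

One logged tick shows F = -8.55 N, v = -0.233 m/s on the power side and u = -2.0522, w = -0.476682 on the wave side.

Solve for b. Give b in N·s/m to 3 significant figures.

u + w = -2.528882;  u + w = √(2b)·v, so √(2b) = -2.528882/(-0.233) = 10.853571.
b = (√(2b))²/2 = 117.799999/2 = 58.900000.
(Check via u − w = 2F/√(2b): u − w = -1.575518, 2F/√(2b) = -1.575518.)

b = 58.9 N·s/m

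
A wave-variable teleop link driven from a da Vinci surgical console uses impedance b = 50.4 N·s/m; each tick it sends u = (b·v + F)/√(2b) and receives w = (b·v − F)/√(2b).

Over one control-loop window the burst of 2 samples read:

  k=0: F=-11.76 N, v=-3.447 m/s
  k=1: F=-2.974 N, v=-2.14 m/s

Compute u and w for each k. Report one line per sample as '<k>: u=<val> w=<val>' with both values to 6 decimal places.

0: u=-18.475127 w=-16.132479
1: u=-11.038932 w=-10.446497

k=0: b·v=50.4×(-3.447)=-173.728800; √(2b)=10.039920; u=(-173.728800+(-11.76))/10.039920=-18.475127, w=(-173.728800−(-11.76))/10.039920=-16.132479
k=1: b·v=50.4×(-2.14)=-107.856000; √(2b)=10.039920; u=(-107.856000+(-2.974))/10.039920=-11.038932, w=(-107.856000−(-2.974))/10.039920=-10.446497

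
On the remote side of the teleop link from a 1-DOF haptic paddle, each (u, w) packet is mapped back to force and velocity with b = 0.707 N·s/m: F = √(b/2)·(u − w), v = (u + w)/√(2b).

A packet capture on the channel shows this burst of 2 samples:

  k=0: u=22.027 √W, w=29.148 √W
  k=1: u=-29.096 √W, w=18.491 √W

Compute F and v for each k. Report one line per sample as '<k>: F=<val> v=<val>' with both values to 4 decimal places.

0: F=-4.2339 v=43.0361
1: F=-28.2933 v=-8.9184

k=0: u−w=-7.1210, u+w=51.1750; √(b/2)=0.5946, √(2b)=1.1891; F=0.5946×(-7.121)=-4.2339, v=51.1750/1.1891=43.0361
k=1: u−w=-47.5870, u+w=-10.6050; √(b/2)=0.5946, √(2b)=1.1891; F=0.5946×(-47.587)=-28.2933, v=-10.6050/1.1891=-8.9184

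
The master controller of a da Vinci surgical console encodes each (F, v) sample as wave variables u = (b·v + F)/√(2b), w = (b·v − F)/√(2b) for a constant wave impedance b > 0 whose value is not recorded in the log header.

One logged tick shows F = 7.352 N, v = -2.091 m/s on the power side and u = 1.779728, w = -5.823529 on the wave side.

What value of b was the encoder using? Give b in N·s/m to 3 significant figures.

b = 1.87 N·s/m

u + w = -4.043801;  u + w = √(2b)·v, so √(2b) = -4.043801/(-2.091) = 1.933908.
b = (√(2b))²/2 = 3.739999/2 = 1.869999.
(Check via u − w = 2F/√(2b): u − w = 7.603257, 2F/√(2b) = 7.603258.)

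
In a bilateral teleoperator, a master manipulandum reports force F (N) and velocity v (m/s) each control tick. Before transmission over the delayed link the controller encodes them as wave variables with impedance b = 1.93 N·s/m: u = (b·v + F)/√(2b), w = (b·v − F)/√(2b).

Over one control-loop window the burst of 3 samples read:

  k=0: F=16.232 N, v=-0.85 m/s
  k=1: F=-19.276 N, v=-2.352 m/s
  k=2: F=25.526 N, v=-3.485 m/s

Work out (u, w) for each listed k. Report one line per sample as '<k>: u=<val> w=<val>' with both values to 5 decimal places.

k=0: b·v=1.93×(-0.85)=-1.64050; √(2b)=1.96469; u=(-1.64050+16.232)/1.96469=7.42688, w=(-1.64050−16.232)/1.96469=-9.09686
k=1: b·v=1.93×(-2.352)=-4.53936; √(2b)=1.96469; u=(-4.53936+(-19.276))/1.96469=-12.12170, w=(-4.53936−(-19.276))/1.96469=7.50075
k=2: b·v=1.93×(-3.485)=-6.72605; √(2b)=1.96469; u=(-6.72605+25.526)/1.96469=9.56892, w=(-6.72605−25.526)/1.96469=-16.41586

0: u=7.42688 w=-9.09686
1: u=-12.12170 w=7.50075
2: u=9.56892 w=-16.41586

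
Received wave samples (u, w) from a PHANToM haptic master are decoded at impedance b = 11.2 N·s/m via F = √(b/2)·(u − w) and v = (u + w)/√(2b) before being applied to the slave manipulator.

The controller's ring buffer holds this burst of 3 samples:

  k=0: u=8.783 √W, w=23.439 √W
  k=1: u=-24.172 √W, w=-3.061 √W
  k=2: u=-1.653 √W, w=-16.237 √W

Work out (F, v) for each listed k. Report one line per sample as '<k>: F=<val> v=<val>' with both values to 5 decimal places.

0: F=-34.68243 v=6.80814
1: F=-49.95774 v=-5.75402
2: F=34.51204 v=-3.77995

k=0: u−w=-14.65600, u+w=32.22200; √(b/2)=2.36643, √(2b)=4.73286; F=2.36643×(-14.656)=-34.68243, v=32.22200/4.73286=6.80814
k=1: u−w=-21.11100, u+w=-27.23300; √(b/2)=2.36643, √(2b)=4.73286; F=2.36643×(-21.111)=-49.95774, v=-27.23300/4.73286=-5.75402
k=2: u−w=14.58400, u+w=-17.89000; √(b/2)=2.36643, √(2b)=4.73286; F=2.36643×14.584=34.51204, v=-17.89000/4.73286=-3.77995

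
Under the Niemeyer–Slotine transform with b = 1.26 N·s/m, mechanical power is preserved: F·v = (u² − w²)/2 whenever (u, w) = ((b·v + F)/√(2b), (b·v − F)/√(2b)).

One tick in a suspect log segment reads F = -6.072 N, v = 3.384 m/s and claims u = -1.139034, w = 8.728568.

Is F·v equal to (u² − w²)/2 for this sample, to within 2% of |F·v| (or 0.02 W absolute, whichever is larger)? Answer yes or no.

F·v = (-6.072)×3.384 = -20.547648 W.
(u² − w²)/2 = (1.297398 − 76.187899)/2 = -37.445250 W.
|Δ| = 16.897602;  2% of max(1, |F·v|) = 0.410953.

no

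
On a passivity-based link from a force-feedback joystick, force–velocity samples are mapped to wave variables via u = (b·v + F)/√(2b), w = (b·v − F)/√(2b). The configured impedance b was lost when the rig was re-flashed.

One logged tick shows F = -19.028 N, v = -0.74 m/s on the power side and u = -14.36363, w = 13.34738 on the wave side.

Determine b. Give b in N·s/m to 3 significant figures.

b = 0.943 N·s/m

u + w = -1.0163;  u + w = √(2b)·v, so √(2b) = -1.0163/(-0.74) = 1.3733.
b = (√(2b))²/2 = 1.8860/2 = 0.9430.
(Check via u − w = 2F/√(2b): u − w = -27.7110, 2F/√(2b) = -27.7111.)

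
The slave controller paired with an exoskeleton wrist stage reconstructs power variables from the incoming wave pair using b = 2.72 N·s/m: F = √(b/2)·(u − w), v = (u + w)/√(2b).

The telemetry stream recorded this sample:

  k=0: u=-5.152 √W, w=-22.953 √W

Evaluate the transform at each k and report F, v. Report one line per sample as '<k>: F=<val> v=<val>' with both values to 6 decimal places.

0: F=20.759355 v=-12.049919

k=0: u−w=17.801000, u+w=-28.105000; √(b/2)=1.166190, √(2b)=2.332381; F=1.166190×17.801=20.759355, v=-28.105000/2.332381=-12.049919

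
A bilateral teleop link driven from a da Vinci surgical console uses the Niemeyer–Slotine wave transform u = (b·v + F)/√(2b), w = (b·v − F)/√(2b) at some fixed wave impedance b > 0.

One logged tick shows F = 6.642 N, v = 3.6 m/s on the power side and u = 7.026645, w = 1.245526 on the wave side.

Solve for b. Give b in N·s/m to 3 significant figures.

u + w = 8.272171;  u + w = √(2b)·v, so √(2b) = 8.272171/3.6 = 2.297825.
b = (√(2b))²/2 = 5.280001/2 = 2.640001.
(Check via u − w = 2F/√(2b): u − w = 5.781119, 2F/√(2b) = 5.781118.)

b = 2.64 N·s/m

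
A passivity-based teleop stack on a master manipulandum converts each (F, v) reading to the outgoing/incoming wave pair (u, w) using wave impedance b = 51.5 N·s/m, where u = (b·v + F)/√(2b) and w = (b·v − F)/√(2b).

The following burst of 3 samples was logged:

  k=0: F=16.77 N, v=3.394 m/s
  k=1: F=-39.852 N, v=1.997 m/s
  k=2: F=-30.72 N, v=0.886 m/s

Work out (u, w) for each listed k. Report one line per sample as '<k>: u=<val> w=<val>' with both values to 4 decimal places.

k=0: b·v=51.5×3.394=174.7910; √(2b)=10.1489; u=(174.7910+16.77)/10.1489=18.8751, w=(174.7910−16.77)/10.1489=15.5703
k=1: b·v=51.5×1.997=102.8455; √(2b)=10.1489; u=(102.8455+(-39.852))/10.1489=6.2069, w=(102.8455−(-39.852))/10.1489=14.0604
k=2: b·v=51.5×0.886=45.6290; √(2b)=10.1489; u=(45.6290+(-30.72))/10.1489=1.4690, w=(45.6290−(-30.72))/10.1489=7.5229

0: u=18.8751 w=15.5703
1: u=6.2069 w=14.0604
2: u=1.4690 w=7.5229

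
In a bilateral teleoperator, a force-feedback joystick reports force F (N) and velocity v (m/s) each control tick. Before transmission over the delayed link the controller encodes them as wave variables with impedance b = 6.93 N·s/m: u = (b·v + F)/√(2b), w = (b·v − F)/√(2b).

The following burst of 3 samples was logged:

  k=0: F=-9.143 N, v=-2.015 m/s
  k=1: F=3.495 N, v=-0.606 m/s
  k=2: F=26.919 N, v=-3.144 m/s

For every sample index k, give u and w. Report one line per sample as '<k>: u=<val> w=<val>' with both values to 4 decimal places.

k=0: b·v=6.93×(-2.015)=-13.9640; √(2b)=3.7229; u=(-13.9640+(-9.143))/3.7229=-6.2067, w=(-13.9640−(-9.143))/3.7229=-1.2949
k=1: b·v=6.93×(-0.606)=-4.1996; √(2b)=3.7229; u=(-4.1996+3.495)/3.7229=-0.1893, w=(-4.1996−3.495)/3.7229=-2.0668
k=2: b·v=6.93×(-3.144)=-21.7879; √(2b)=3.7229; u=(-21.7879+26.919)/3.7229=1.3782, w=(-21.7879−26.919)/3.7229=-13.0831

0: u=-6.2067 w=-1.2949
1: u=-0.1893 w=-2.0668
2: u=1.3782 w=-13.0831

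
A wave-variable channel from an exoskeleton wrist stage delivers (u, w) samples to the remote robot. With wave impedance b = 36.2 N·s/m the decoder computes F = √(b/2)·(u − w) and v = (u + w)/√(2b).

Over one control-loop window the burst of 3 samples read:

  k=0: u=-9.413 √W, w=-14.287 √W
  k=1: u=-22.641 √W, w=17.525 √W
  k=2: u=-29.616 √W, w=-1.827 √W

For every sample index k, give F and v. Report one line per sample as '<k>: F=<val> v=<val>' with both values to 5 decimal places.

0: F=20.73599 v=-2.78535
1: F=-170.88261 v=-0.60126
2: F=-118.22578 v=-3.69534

k=0: u−w=4.87400, u+w=-23.70000; √(b/2)=4.25441, √(2b)=8.50882; F=4.25441×4.874=20.73599, v=-23.70000/8.50882=-2.78535
k=1: u−w=-40.16600, u+w=-5.11600; √(b/2)=4.25441, √(2b)=8.50882; F=4.25441×(-40.166)=-170.88261, v=-5.11600/8.50882=-0.60126
k=2: u−w=-27.78900, u+w=-31.44300; √(b/2)=4.25441, √(2b)=8.50882; F=4.25441×(-27.789)=-118.22578, v=-31.44300/8.50882=-3.69534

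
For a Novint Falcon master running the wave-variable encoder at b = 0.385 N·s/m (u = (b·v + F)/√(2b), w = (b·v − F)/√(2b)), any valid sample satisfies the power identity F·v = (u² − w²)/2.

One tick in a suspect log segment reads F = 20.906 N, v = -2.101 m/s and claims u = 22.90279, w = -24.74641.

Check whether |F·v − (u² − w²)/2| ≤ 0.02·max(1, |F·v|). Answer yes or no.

F·v = 20.906×(-2.101) = -43.9235 W.
(u² − w²)/2 = (524.5378 − 612.3848)/2 = -43.9235 W.
|Δ| = 0.0000;  2% of max(1, |F·v|) = 0.8785.

yes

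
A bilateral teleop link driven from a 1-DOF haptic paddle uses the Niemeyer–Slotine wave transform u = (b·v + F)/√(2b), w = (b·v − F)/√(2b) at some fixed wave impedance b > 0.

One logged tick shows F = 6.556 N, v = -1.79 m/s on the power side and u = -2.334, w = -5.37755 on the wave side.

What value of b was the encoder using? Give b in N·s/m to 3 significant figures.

u + w = -7.71155;  u + w = √(2b)·v, so √(2b) = -7.71155/(-1.79) = 4.30813.
b = (√(2b))²/2 = 18.55997/2 = 9.27999.
(Check via u − w = 2F/√(2b): u − w = 3.04355, 2F/√(2b) = 3.04355.)

b = 9.28 N·s/m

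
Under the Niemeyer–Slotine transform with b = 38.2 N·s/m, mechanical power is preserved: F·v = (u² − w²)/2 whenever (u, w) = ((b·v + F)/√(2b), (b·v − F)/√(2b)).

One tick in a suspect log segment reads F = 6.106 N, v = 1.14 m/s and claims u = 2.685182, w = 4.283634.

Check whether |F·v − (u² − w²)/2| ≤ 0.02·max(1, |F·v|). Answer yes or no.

no

F·v = 6.106×1.14 = 6.960840 W.
(u² − w²)/2 = (7.210202 − 18.349520)/2 = -5.569659 W.
|Δ| = 12.530499;  2% of max(1, |F·v|) = 0.139217.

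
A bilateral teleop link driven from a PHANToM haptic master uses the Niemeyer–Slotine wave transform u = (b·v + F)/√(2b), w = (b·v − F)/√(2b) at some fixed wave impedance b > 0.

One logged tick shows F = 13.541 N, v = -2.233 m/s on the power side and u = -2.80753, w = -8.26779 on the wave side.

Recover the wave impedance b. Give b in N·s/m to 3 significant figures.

b = 12.3 N·s/m

u + w = -11.0753;  u + w = √(2b)·v, so √(2b) = -11.0753/(-2.233) = 4.9598.
b = (√(2b))²/2 = 24.6000/2 = 12.3000.
(Check via u − w = 2F/√(2b): u − w = 5.4603, 2F/√(2b) = 5.4603.)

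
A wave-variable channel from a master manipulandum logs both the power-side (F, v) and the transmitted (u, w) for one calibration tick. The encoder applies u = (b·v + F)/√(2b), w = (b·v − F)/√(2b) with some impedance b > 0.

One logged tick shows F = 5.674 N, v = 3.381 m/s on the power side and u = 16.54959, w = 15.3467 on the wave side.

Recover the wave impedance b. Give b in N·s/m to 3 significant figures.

u + w = 31.8963;  u + w = √(2b)·v, so √(2b) = 31.8963/3.381 = 9.4340.
b = (√(2b))²/2 = 89.0000/2 = 44.5000.
(Check via u − w = 2F/√(2b): u − w = 1.2029, 2F/√(2b) = 1.2029.)

b = 44.5 N·s/m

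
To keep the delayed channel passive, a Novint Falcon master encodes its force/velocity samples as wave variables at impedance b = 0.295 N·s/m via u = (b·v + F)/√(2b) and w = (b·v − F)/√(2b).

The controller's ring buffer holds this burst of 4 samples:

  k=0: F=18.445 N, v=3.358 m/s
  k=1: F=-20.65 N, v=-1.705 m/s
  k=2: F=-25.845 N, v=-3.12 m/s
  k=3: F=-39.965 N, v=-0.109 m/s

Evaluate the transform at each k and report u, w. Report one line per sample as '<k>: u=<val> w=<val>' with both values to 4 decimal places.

0: u=25.3030 w=-22.7237
1: u=-27.5388 w=26.2292
2: u=-34.8456 w=32.4491
3: u=-52.0719 w=51.9881

k=0: b·v=0.295×3.358=0.9906; √(2b)=0.7681; u=(0.9906+18.445)/0.7681=25.3030, w=(0.9906−18.445)/0.7681=-22.7237
k=1: b·v=0.295×(-1.705)=-0.5030; √(2b)=0.7681; u=(-0.5030+(-20.65))/0.7681=-27.5388, w=(-0.5030−(-20.65))/0.7681=26.2292
k=2: b·v=0.295×(-3.12)=-0.9204; √(2b)=0.7681; u=(-0.9204+(-25.845))/0.7681=-34.8456, w=(-0.9204−(-25.845))/0.7681=32.4491
k=3: b·v=0.295×(-0.109)=-0.0322; √(2b)=0.7681; u=(-0.0322+(-39.965))/0.7681=-52.0719, w=(-0.0322−(-39.965))/0.7681=51.9881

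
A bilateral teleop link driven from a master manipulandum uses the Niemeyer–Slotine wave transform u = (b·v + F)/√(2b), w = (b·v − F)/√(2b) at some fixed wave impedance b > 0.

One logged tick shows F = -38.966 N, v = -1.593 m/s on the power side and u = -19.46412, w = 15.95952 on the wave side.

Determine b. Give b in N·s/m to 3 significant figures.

b = 2.42 N·s/m

u + w = -3.50460;  u + w = √(2b)·v, so √(2b) = -3.50460/(-1.593) = 2.20000.
b = (√(2b))²/2 = 4.84000/2 = 2.42000.
(Check via u − w = 2F/√(2b): u − w = -35.42364, 2F/√(2b) = -35.42364.)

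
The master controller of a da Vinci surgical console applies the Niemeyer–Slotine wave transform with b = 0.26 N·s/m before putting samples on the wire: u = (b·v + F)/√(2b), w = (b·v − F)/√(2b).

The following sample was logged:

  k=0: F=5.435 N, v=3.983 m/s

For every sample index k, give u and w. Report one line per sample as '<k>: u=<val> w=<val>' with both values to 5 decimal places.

k=0: b·v=0.26×3.983=1.03558; √(2b)=0.72111; u=(1.03558+5.435)/0.72111=8.97308, w=(1.03558−5.435)/0.72111=-6.10090

0: u=8.97308 w=-6.10090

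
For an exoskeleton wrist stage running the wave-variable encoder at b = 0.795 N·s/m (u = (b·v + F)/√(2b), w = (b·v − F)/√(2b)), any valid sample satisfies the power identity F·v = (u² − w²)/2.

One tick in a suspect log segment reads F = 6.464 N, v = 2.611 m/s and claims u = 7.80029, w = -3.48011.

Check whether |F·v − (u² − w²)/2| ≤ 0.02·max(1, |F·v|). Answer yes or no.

no

F·v = 6.464×2.611 = 16.8775 W.
(u² − w²)/2 = (60.8445 − 12.1112)/2 = 24.3667 W.
|Δ| = 7.4892;  2% of max(1, |F·v|) = 0.3376.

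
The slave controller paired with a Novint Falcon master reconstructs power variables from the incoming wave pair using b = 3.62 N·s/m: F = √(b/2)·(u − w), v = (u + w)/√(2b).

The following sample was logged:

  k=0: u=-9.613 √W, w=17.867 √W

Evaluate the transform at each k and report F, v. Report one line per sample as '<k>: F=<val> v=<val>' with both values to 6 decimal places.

0: F=-36.970559 v=3.067575

k=0: u−w=-27.480000, u+w=8.254000; √(b/2)=1.345362, √(2b)=2.690725; F=1.345362×(-27.48)=-36.970559, v=8.254000/2.690725=3.067575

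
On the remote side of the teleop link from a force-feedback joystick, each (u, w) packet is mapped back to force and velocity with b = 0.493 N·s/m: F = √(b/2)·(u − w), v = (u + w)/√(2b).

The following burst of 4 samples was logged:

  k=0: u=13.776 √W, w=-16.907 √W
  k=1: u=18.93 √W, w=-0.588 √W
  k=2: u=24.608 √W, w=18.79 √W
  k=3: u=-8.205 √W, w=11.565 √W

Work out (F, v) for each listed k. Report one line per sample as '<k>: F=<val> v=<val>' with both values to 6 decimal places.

0: F=15.233731 v=-3.153150
1: F=9.690446 v=18.471758
2: F=2.888565 v=43.705013
3: F=-9.815561 v=3.383770

k=0: u−w=30.683000, u+w=-3.131000; √(b/2)=0.496488, √(2b)=0.992975; F=0.496488×30.683=15.233731, v=-3.131000/0.992975=-3.153150
k=1: u−w=19.518000, u+w=18.342000; √(b/2)=0.496488, √(2b)=0.992975; F=0.496488×19.518=9.690446, v=18.342000/0.992975=18.471758
k=2: u−w=5.818000, u+w=43.398000; √(b/2)=0.496488, √(2b)=0.992975; F=0.496488×5.818=2.888565, v=43.398000/0.992975=43.705013
k=3: u−w=-19.770000, u+w=3.360000; √(b/2)=0.496488, √(2b)=0.992975; F=0.496488×(-19.77)=-9.815561, v=3.360000/0.992975=3.383770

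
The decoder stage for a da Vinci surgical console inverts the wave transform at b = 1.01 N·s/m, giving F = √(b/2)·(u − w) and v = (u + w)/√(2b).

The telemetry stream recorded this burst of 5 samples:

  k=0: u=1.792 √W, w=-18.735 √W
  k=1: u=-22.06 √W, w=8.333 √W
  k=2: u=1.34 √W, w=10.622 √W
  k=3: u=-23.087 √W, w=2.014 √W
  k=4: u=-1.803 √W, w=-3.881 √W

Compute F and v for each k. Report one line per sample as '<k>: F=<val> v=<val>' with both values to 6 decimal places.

0: F=14.587174 v=-11.921053
1: F=-21.598285 v=-9.658283
2: F=-6.596100 v=8.416434
3: F=-17.837612 v=-14.826911
4: F=1.476696 v=-3.999248

k=0: u−w=20.527000, u+w=-16.943000; √(b/2)=0.710634, √(2b)=1.421267; F=0.710634×20.527=14.587174, v=-16.943000/1.421267=-11.921053
k=1: u−w=-30.393000, u+w=-13.727000; √(b/2)=0.710634, √(2b)=1.421267; F=0.710634×(-30.393)=-21.598285, v=-13.727000/1.421267=-9.658283
k=2: u−w=-9.282000, u+w=11.962000; √(b/2)=0.710634, √(2b)=1.421267; F=0.710634×(-9.282)=-6.596100, v=11.962000/1.421267=8.416434
k=3: u−w=-25.101000, u+w=-21.073000; √(b/2)=0.710634, √(2b)=1.421267; F=0.710634×(-25.101)=-17.837612, v=-21.073000/1.421267=-14.826911
k=4: u−w=2.078000, u+w=-5.684000; √(b/2)=0.710634, √(2b)=1.421267; F=0.710634×2.078=1.476696, v=-5.684000/1.421267=-3.999248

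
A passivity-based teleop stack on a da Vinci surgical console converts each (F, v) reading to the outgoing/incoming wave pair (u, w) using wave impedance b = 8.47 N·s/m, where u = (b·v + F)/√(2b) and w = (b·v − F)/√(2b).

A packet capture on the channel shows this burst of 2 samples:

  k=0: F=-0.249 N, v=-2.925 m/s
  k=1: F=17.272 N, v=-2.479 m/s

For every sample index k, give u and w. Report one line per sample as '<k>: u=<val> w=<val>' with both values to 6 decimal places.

0: u=-6.079890 w=-5.958893
1: u=-0.905075 w=-9.298050

k=0: b·v=8.47×(-2.925)=-24.774750; √(2b)=4.115823; u=(-24.774750+(-0.249))/4.115823=-6.079890, w=(-24.774750−(-0.249))/4.115823=-5.958893
k=1: b·v=8.47×(-2.479)=-20.997130; √(2b)=4.115823; u=(-20.997130+17.272)/4.115823=-0.905075, w=(-20.997130−17.272)/4.115823=-9.298050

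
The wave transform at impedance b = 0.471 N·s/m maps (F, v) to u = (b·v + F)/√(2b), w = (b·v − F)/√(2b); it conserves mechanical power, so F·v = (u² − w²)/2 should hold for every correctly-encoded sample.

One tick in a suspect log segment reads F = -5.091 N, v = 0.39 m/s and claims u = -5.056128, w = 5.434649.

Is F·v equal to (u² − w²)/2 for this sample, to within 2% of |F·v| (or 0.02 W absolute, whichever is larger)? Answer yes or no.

F·v = (-5.091)×0.39 = -1.985490 W.
(u² − w²)/2 = (25.564430 − 29.535410)/2 = -1.985490 W.
|Δ| = 0.000000;  2% of max(1, |F·v|) = 0.039710.

yes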